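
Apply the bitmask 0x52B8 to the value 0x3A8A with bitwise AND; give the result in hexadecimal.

0x1288

AND each hex digit independently (no carries):
  3&5=1, A&2=2, 8&B=8, A&8=8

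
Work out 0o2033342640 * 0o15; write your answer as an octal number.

0o32544604440

Multiply each base-8 digit by 13, carrying:
  0×13 = 0 → write 0
  4×13 = 52 → write 4 carry 6
  6×13+6 = 84 → write 4 carry 10
  2×13+10 = 36 → write 4 carry 4
  4×13+4 = 56 → write 0 carry 7
  3×13+7 = 46 → write 6 carry 5
  3×13+5 = 44 → write 4 carry 5
  3×13+5 = 44 → write 4 carry 5
  0×13+5 = 5 → write 5
  2×13 = 26 → write 2 carry 3
  remaining carry: 3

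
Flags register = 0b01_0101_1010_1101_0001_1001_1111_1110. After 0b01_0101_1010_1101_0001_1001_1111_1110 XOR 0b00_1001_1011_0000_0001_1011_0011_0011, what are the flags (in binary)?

0b011100000111010000001011001101

XOR bit by bit (1 where the bits differ):
  010101101011010001100111111110
^ 001001101100000001101100110011
= 011100000111010000001011001101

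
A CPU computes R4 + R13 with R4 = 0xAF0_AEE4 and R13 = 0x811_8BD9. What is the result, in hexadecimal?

Add column by column in base 16, right to left:
  4+9 = D
  E+D = B carry 1
  E+B+1 = A carry 1
  A+8+1 = 3 carry 1
  0+1+1 = 2
  F+1 = 0 carry 1
  A+8+1 = 3 carry 1
  final carry 1

0x13023ABD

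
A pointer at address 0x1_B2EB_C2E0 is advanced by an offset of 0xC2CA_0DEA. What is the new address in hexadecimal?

0x275B5D0CA

Add column by column in base 16, right to left:
  0+A = A
  E+E = C carry 1
  2+D+1 = 0 carry 1
  C+0+1 = D
  B+A = 5 carry 1
  E+C+1 = B carry 1
  2+2+1 = 5
  B+C = 7 carry 1
  1+0+1 = 2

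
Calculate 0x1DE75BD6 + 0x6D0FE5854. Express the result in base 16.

Add column by column in base 16, right to left:
  6+4 = A
  D+5 = 2 carry 1
  B+8+1 = 4 carry 1
  5+5+1 = B
  7+E = 5 carry 1
  E+F+1 = E carry 1
  D+0+1 = E
  1+D = E
  0+6 = 6

0x6EEE5B42A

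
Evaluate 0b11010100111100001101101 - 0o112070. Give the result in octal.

0o32362065

0b11010100111100001101101 = 0o32474155 in octal.
Subtract column by column in base 8:
  5-0 → 5
  5-7 → 6 (borrow)
  1-0-1 → 0
  4-2 → 2
  7-1 → 6
  4-1 → 3
  2-0 → 2
  3-0 → 3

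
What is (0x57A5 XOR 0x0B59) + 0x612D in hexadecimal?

0xBE29

First 0x57A5 XOR 0x0B59 = 0x5CFC.
Add column by column in base 16, right to left:
  C+D = 9 carry 1
  F+2+1 = 2 carry 1
  C+1+1 = E
  5+6 = B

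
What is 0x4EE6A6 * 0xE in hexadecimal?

0x4509D14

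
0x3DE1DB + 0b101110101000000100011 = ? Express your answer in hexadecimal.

0b101110101000000100011 = 0x175023 in hexadecimal.
Add column by column in base 16, right to left:
  B+3 = E
  D+2 = F
  1+0 = 1
  E+5 = 3 carry 1
  D+7+1 = 5 carry 1
  3+1+1 = 5

0x5531FE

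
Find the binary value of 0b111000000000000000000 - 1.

0b110111111111111111111

The trailing 18 digits are 0, so subtracting 1 borrows through: they become 1 and the next digit up decrements.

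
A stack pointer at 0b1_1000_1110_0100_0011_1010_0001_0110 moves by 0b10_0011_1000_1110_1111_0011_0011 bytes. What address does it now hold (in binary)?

Add column by column in base 2, right to left:
  0+1 = 1
  1+1 = 0 carry 1
  1+0+1 = 0 carry 1
  0+0+1 = 1
  1+1 = 0 carry 1
  0+1+1 = 0 carry 1
  0+0+1 = 1
  0+0 = 0
  0+1 = 1
  1+1 = 0 carry 1
  0+1+1 = 0 carry 1
  1+1+1 = 1 carry 1
  1+0+1 = 0 carry 1
  1+1+1 = 1 carry 1
  0+1+1 = 0 carry 1
  0+1+1 = 0 carry 1
  0+0+1 = 1
  0+0 = 0
  1+0 = 1
  0+1 = 1
  0+1 = 1
  1+1 = 0 carry 1
  1+0+1 = 0 carry 1
  1+0+1 = 0 carry 1
  0+0+1 = 1
  0+1 = 1
  0+0 = 0
  1+0 = 1
  1+0 = 1

0b11011000111010010100101001001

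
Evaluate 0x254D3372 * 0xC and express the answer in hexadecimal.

0x1BF9E6958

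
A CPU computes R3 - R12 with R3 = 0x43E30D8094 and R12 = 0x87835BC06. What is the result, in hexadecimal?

Subtract column by column in base 16:
  4-6 → E (borrow)
  9-0-1 → 8
  0-C → 4 (borrow)
  8-B-1 → C (borrow)
  D-5-1 → 7
  0-3 → D (borrow)
  3-8-1 → A (borrow)
  E-7-1 → 6
  3-8 → B (borrow)
  4-0-1 → 3

0x3B6AD7C48E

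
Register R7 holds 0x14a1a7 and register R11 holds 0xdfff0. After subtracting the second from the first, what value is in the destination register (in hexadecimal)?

Subtract column by column in base 16:
  7-0 → 7
  a-f → b (borrow)
  1-f-1 → 1 (borrow)
  a-f-1 → a (borrow)
  4-d-1 → 6 (borrow)
  1-0-1 → 0

0x6a1b7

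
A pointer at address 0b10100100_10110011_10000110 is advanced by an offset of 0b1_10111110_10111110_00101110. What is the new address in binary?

0b10011000110111000110110100

Add column by column in base 2, right to left:
  0+0 = 0
  1+1 = 0 carry 1
  1+1+1 = 1 carry 1
  0+1+1 = 0 carry 1
  0+0+1 = 1
  0+1 = 1
  0+0 = 0
  1+0 = 1
  1+0 = 1
  1+1 = 0 carry 1
  0+1+1 = 0 carry 1
  0+1+1 = 0 carry 1
  1+1+1 = 1 carry 1
  1+1+1 = 1 carry 1
  0+0+1 = 1
  1+1 = 0 carry 1
  0+0+1 = 1
  0+1 = 1
  1+1 = 0 carry 1
  0+1+1 = 0 carry 1
  0+1+1 = 0 carry 1
  1+1+1 = 1 carry 1
  0+0+1 = 1
  1+1 = 0 carry 1
  0+1+1 = 0 carry 1
  final carry 1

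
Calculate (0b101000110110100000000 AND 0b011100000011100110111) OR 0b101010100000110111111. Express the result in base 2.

0b101010100010110111111

0b101000110110100000000 AND 0b011100000011100110111 = 0b001000000010100000000.
Then OR with 0b101010100000110111111.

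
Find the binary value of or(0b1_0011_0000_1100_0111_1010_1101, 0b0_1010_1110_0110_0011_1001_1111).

0b1101111101110011110111111

OR bit by bit (1 where either bit is 1):
  1001100001100011110101101
| 0101011100110001110011111
= 1101111101110011110111111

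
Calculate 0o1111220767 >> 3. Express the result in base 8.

0o111122076

Shifting right by 3 bits = 1 oct digit: drop the last 1.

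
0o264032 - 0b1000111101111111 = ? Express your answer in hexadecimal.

0xd89b

0o264032 = 0x1681a in hexadecimal.
0b1000111101111111 = 0x8f7f in hexadecimal.
Subtract column by column in base 16:
  a-f → b (borrow)
  1-7-1 → 9 (borrow)
  8-f-1 → 8 (borrow)
  6-8-1 → d (borrow)
  1-0-1 → 0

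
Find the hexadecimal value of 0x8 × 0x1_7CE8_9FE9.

Multiply each base-16 digit by 8, carrying:
  9×8 = 72 → write 8 carry 4
  E×8+4 = 116 → write 4 carry 7
  F×8+7 = 127 → write F carry 7
  9×8+7 = 79 → write F carry 4
  8×8+4 = 68 → write 4 carry 4
  E×8+4 = 116 → write 4 carry 7
  C×8+7 = 103 → write 7 carry 6
  7×8+6 = 62 → write E carry 3
  1×8+3 = 11 → write B

0xBE744FF48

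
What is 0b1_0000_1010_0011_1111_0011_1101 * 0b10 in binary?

0b10000101000111111001111010

Multiply each base-2 digit by 2, carrying:
  1×2 = 2 → write 0 carry 1
  0×2+1 = 1 → write 1
  1×2 = 2 → write 0 carry 1
  1×2+1 = 3 → write 1 carry 1
  1×2+1 = 3 → write 1 carry 1
  1×2+1 = 3 → write 1 carry 1
  0×2+1 = 1 → write 1
  0×2 = 0 → write 0
  1×2 = 2 → write 0 carry 1
  1×2+1 = 3 → write 1 carry 1
  1×2+1 = 3 → write 1 carry 1
  1×2+1 = 3 → write 1 carry 1
  1×2+1 = 3 → write 1 carry 1
  1×2+1 = 3 → write 1 carry 1
  0×2+1 = 1 → write 1
  0×2 = 0 → write 0
  0×2 = 0 → write 0
  1×2 = 2 → write 0 carry 1
  0×2+1 = 1 → write 1
  1×2 = 2 → write 0 carry 1
  0×2+1 = 1 → write 1
  0×2 = 0 → write 0
  0×2 = 0 → write 0
  0×2 = 0 → write 0
  1×2 = 2 → write 0 carry 1
  remaining carry: 1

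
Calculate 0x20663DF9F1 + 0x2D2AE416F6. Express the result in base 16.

Add column by column in base 16, right to left:
  1+6 = 7
  F+F = E carry 1
  9+6+1 = 0 carry 1
  F+1+1 = 1 carry 1
  D+4+1 = 2 carry 1
  3+E+1 = 2 carry 1
  6+A+1 = 1 carry 1
  6+2+1 = 9
  0+D = D
  2+2 = 4

0x4D912210E7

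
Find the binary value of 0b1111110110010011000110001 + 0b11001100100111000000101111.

0b101001011011001011001100000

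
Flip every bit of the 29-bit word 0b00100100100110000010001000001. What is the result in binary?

0b11011011011001111101110111110

Invert each bit: 00100100100110000010001000001 → 11011011011001111101110111110.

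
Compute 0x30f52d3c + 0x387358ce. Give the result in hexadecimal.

Add column by column in base 16, right to left:
  c+e = a carry 1
  3+c+1 = 0 carry 1
  d+8+1 = 6 carry 1
  2+5+1 = 8
  5+3 = 8
  f+7 = 6 carry 1
  0+8+1 = 9
  3+3 = 6

0x6968860a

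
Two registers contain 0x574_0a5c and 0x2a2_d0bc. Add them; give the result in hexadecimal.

0x816db18

Add column by column in base 16, right to left:
  c+c = 8 carry 1
  5+b+1 = 1 carry 1
  a+0+1 = b
  0+d = d
  4+2 = 6
  7+a = 1 carry 1
  5+2+1 = 8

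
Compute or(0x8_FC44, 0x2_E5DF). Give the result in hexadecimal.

0xAFDDF

OR each hex digit independently (no carries):
  8|2=A, F|E=F, C|5=D, 4|D=D, 4|F=F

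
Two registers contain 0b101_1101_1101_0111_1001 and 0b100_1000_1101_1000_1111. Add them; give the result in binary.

Add column by column in base 2, right to left:
  1+1 = 0 carry 1
  0+1+1 = 0 carry 1
  0+1+1 = 0 carry 1
  1+1+1 = 1 carry 1
  1+0+1 = 0 carry 1
  1+0+1 = 0 carry 1
  1+0+1 = 0 carry 1
  0+1+1 = 0 carry 1
  1+1+1 = 1 carry 1
  0+0+1 = 1
  1+1 = 0 carry 1
  1+1+1 = 1 carry 1
  1+0+1 = 0 carry 1
  0+0+1 = 1
  1+0 = 1
  1+1 = 0 carry 1
  1+0+1 = 0 carry 1
  0+0+1 = 1
  1+1 = 0 carry 1
  final carry 1

0b10100110101100001000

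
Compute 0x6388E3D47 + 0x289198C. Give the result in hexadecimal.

0x63B1756D3

Add column by column in base 16, right to left:
  7+C = 3 carry 1
  4+8+1 = D
  D+9 = 6 carry 1
  3+1+1 = 5
  E+9 = 7 carry 1
  8+8+1 = 1 carry 1
  8+2+1 = B
  3+0 = 3
  6+0 = 6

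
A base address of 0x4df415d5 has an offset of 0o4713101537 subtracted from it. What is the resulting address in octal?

0x4df415d5 = 0o11575012725 in octal.
Subtract column by column in base 8:
  5-7 → 6 (borrow)
  2-3-1 → 6 (borrow)
  7-5-1 → 1
  2-1 → 1
  1-0 → 1
  0-1 → 7 (borrow)
  5-3-1 → 1
  7-1 → 6
  5-7 → 6 (borrow)
  1-4-1 → 4 (borrow)
  1-0-1 → 0

0o4661711166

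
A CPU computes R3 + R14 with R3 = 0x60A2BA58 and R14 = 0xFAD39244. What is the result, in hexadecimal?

Add column by column in base 16, right to left:
  8+4 = C
  5+4 = 9
  A+2 = C
  B+9 = 4 carry 1
  2+3+1 = 6
  A+D = 7 carry 1
  0+A+1 = B
  6+F = 5 carry 1
  final carry 1

0x15B764C9C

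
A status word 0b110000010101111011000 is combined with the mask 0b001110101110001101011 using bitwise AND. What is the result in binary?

AND bit by bit (1 only where both bits are 1):
  110000010101111011000
& 001110101110001101011
= 000000000100001001000

0b000000000100001001000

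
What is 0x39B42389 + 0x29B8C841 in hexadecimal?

0x636CEBCA

Add column by column in base 16, right to left:
  9+1 = A
  8+4 = C
  3+8 = B
  2+C = E
  4+8 = C
  B+B = 6 carry 1
  9+9+1 = 3 carry 1
  3+2+1 = 6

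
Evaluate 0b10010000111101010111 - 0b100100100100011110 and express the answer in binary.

Subtract column by column in base 2:
  1-0 → 1
  1-1 → 0
  1-1 → 0
  0-1 → 1 (borrow)
  1-1-1 → 1 (borrow)
  0-0-1 → 1 (borrow)
  1-0-1 → 0
  0-0 → 0
  1-1 → 0
  1-0 → 1
  1-0 → 1
  1-1 → 0
  0-0 → 0
  0-0 → 0
  0-1 → 1 (borrow)
  0-0-1 → 1 (borrow)
  1-0-1 → 0
  0-1 → 1 (borrow)
  0-0-1 → 1 (borrow)
  1-0-1 → 0

0b1101100011000111001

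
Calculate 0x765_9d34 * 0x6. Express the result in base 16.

0x2c61af38

Multiply each base-16 digit by 6, carrying:
  4×6 = 24 → write 8 carry 1
  3×6+1 = 19 → write 3 carry 1
  d×6+1 = 79 → write f carry 4
  9×6+4 = 58 → write a carry 3
  5×6+3 = 33 → write 1 carry 2
  6×6+2 = 38 → write 6 carry 2
  7×6+2 = 44 → write c carry 2
  remaining carry: 2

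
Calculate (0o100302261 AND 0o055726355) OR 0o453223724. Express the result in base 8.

0o100302261 AND 0o055726355 = 0o000302241.
Then OR with 0o453223724.

0o453323765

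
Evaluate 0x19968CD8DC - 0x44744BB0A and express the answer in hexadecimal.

Subtract column by column in base 16:
  C-A → 2
  D-0 → D
  8-B → D (borrow)
  D-B-1 → 1
  C-4 → 8
  8-4 → 4
  6-7 → F (borrow)
  9-4-1 → 4
  9-4 → 5
  1-0 → 1

0x154F481DD2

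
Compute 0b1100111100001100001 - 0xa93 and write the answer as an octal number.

0o1466716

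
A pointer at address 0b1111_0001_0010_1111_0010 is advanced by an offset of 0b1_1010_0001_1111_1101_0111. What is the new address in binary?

0b1010010011001011001001

Add column by column in base 2, right to left:
  0+1 = 1
  1+1 = 0 carry 1
  0+1+1 = 0 carry 1
  0+0+1 = 1
  1+1 = 0 carry 1
  1+0+1 = 0 carry 1
  1+1+1 = 1 carry 1
  1+1+1 = 1 carry 1
  0+1+1 = 0 carry 1
  1+1+1 = 1 carry 1
  0+1+1 = 0 carry 1
  0+1+1 = 0 carry 1
  1+1+1 = 1 carry 1
  0+0+1 = 1
  0+0 = 0
  0+0 = 0
  1+0 = 1
  1+1 = 0 carry 1
  1+0+1 = 0 carry 1
  1+1+1 = 1 carry 1
  0+1+1 = 0 carry 1
  final carry 1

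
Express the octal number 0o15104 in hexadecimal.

0x1A44

Each octal digit is 3 bits: 1=001 5=101 1=001 0=000 4=100.
Group the bits into nibbles: 0001 1010 0100 0100 → 1A44.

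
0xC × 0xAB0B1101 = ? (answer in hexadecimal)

Multiply each base-16 digit by 12, carrying:
  1×12 = 12 → write C
  0×12 = 0 → write 0
  1×12 = 12 → write C
  1×12 = 12 → write C
  B×12 = 132 → write 4 carry 8
  0×12+8 = 8 → write 8
  B×12 = 132 → write 4 carry 8
  A×12+8 = 128 → write 0 carry 8
  remaining carry: 8

0x80484CC0C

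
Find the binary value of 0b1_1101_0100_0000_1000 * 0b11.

Multiply each base-2 digit by 3, carrying:
  0×3 = 0 → write 0
  0×3 = 0 → write 0
  0×3 = 0 → write 0
  1×3 = 3 → write 1 carry 1
  0×3+1 = 1 → write 1
  0×3 = 0 → write 0
  0×3 = 0 → write 0
  0×3 = 0 → write 0
  0×3 = 0 → write 0
  0×3 = 0 → write 0
  1×3 = 3 → write 1 carry 1
  0×3+1 = 1 → write 1
  1×3 = 3 → write 1 carry 1
  0×3+1 = 1 → write 1
  1×3 = 3 → write 1 carry 1
  1×3+1 = 4 → write 0 carry 2
  1×3+2 = 5 → write 1 carry 2
  remaining carry: 10

0b1010111110000011000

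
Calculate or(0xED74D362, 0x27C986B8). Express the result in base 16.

OR each hex digit independently (no carries):
  E|2=E, D|7=F, 7|C=F, 4|9=D, D|8=D, 3|6=7, 6|B=F, 2|8=A

0xEFFDD7FA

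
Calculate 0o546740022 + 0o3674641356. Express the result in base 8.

0o4443601400

Add column by column in base 8, right to left:
  2+6 = 0 carry 1
  2+5+1 = 0 carry 1
  0+3+1 = 4
  0+1 = 1
  4+4 = 0 carry 1
  7+6+1 = 6 carry 1
  6+4+1 = 3 carry 1
  4+7+1 = 4 carry 1
  5+6+1 = 4 carry 1
  0+3+1 = 4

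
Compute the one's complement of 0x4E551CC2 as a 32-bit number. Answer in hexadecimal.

Each hex digit d becomes F−d:
  4→B, E→1, 5→A, 5→A, 1→E, C→3, C→3, 2→D

0xB1AAE33D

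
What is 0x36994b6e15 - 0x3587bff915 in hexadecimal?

Subtract column by column in base 16:
  5-5 → 0
  1-1 → 0
  e-9 → 5
  6-f → 7 (borrow)
  b-f-1 → b (borrow)
  4-b-1 → 8 (borrow)
  9-7-1 → 1
  9-8 → 1
  6-5 → 1
  3-3 → 0

0x1118b7500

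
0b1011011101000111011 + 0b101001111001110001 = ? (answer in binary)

0b10000101100010101100

Add column by column in base 2, right to left:
  1+1 = 0 carry 1
  1+0+1 = 0 carry 1
  0+0+1 = 1
  1+0 = 1
  1+1 = 0 carry 1
  1+1+1 = 1 carry 1
  0+1+1 = 0 carry 1
  0+0+1 = 1
  0+0 = 0
  1+1 = 0 carry 1
  0+1+1 = 0 carry 1
  1+1+1 = 1 carry 1
  1+1+1 = 1 carry 1
  1+0+1 = 0 carry 1
  0+0+1 = 1
  1+1 = 0 carry 1
  1+0+1 = 0 carry 1
  0+1+1 = 0 carry 1
  1+0+1 = 0 carry 1
  final carry 1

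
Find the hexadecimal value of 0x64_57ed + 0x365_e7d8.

0x3ca3fc5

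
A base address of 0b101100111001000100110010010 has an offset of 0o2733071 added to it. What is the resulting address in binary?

0o2733071 = 0b10111011011000111001 in binary.
Add column by column in base 2, right to left:
  0+1 = 1
  1+0 = 1
  0+0 = 0
  0+1 = 1
  1+1 = 0 carry 1
  0+1+1 = 0 carry 1
  0+0+1 = 1
  1+0 = 1
  1+0 = 1
  0+1 = 1
  0+1 = 1
  1+0 = 1
  0+1 = 1
  0+1 = 1
  0+0 = 0
  1+1 = 0 carry 1
  0+1+1 = 0 carry 1
  0+1+1 = 0 carry 1
  1+0+1 = 0 carry 1
  1+1+1 = 1 carry 1
  1+0+1 = 0 carry 1
  0+0+1 = 1
  0+0 = 0
  1+0 = 1
  1+0 = 1
  0+0 = 0
  1+0 = 1

0b101101010000011111111001011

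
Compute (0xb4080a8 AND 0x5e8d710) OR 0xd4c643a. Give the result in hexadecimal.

0xd4ce43a

0xb4080a8 AND 0x5e8d710 = 0x1408000.
Then OR with 0xd4c643a.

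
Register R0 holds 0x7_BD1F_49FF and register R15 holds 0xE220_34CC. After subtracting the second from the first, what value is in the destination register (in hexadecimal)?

0x6DAFF1533

Subtract column by column in base 16:
  F-C → 3
  F-C → 3
  9-4 → 5
  4-3 → 1
  F-0 → F
  1-2 → F (borrow)
  D-2-1 → A
  B-E → D (borrow)
  7-0-1 → 6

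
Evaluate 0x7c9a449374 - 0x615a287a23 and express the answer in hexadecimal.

0x1b401c1951

Subtract column by column in base 16:
  4-3 → 1
  7-2 → 5
  3-a → 9 (borrow)
  9-7-1 → 1
  4-8 → c (borrow)
  4-2-1 → 1
  a-a → 0
  9-5 → 4
  c-1 → b
  7-6 → 1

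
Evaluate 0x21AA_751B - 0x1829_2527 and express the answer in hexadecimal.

0x9814FF4

Subtract column by column in base 16:
  B-7 → 4
  1-2 → F (borrow)
  5-5-1 → F (borrow)
  7-2-1 → 4
  A-9 → 1
  A-2 → 8
  1-8 → 9 (borrow)
  2-1-1 → 0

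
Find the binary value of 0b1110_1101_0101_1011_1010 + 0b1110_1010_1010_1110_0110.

Add column by column in base 2, right to left:
  0+0 = 0
  1+1 = 0 carry 1
  0+1+1 = 0 carry 1
  1+0+1 = 0 carry 1
  1+0+1 = 0 carry 1
  1+1+1 = 1 carry 1
  0+1+1 = 0 carry 1
  1+1+1 = 1 carry 1
  1+0+1 = 0 carry 1
  0+1+1 = 0 carry 1
  1+0+1 = 0 carry 1
  0+1+1 = 0 carry 1
  1+0+1 = 0 carry 1
  0+1+1 = 0 carry 1
  1+0+1 = 0 carry 1
  1+1+1 = 1 carry 1
  0+0+1 = 1
  1+1 = 0 carry 1
  1+1+1 = 1 carry 1
  1+1+1 = 1 carry 1
  final carry 1

0b111011000000010100000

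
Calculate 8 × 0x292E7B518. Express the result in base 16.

Multiply each base-16 digit by 8, carrying:
  8×8 = 64 → write 0 carry 4
  1×8+4 = 12 → write C
  5×8 = 40 → write 8 carry 2
  B×8+2 = 90 → write A carry 5
  7×8+5 = 61 → write D carry 3
  E×8+3 = 115 → write 3 carry 7
  2×8+7 = 23 → write 7 carry 1
  9×8+1 = 73 → write 9 carry 4
  2×8+4 = 20 → write 4 carry 1
  remaining carry: 1

0x14973DA8C0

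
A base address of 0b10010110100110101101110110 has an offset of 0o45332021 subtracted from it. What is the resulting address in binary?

0b1110001001011011101100101

0o45332021 = 0b100101011011010000010001 in binary.
Subtract column by column in base 2:
  0-1 → 1 (borrow)
  1-0-1 → 0
  1-0 → 1
  0-0 → 0
  1-1 → 0
  1-0 → 1
  1-0 → 1
  0-0 → 0
  1-0 → 1
  1-0 → 1
  0-1 → 1 (borrow)
  1-0-1 → 0
  0-1 → 1 (borrow)
  1-1-1 → 1 (borrow)
  1-0-1 → 0
  0-1 → 1 (borrow)
  0-1-1 → 0 (borrow)
  1-0-1 → 0
  0-1 → 1 (borrow)
  1-0-1 → 0
  1-1 → 0
  0-0 → 0
  1-0 → 1
  0-1 → 1 (borrow)
  0-0-1 → 1 (borrow)
  1-0-1 → 0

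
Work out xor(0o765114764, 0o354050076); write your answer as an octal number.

0o431144712

XOR each oct digit independently (no carries):
  7^3=4, 6^5=3, 5^4=1, 1^0=1, 1^5=4, 4^0=4, 7^0=7, 6^7=1, 4^6=2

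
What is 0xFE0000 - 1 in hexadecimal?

The trailing 4 digits are 0, so subtracting 1 borrows through: they become F and the next digit up decrements.

0xFDFFFF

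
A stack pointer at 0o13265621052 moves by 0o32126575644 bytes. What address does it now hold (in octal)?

Add column by column in base 8, right to left:
  2+4 = 6
  5+4 = 1 carry 1
  0+6+1 = 7
  1+5 = 6
  2+7 = 1 carry 1
  6+5+1 = 4 carry 1
  5+6+1 = 4 carry 1
  6+2+1 = 1 carry 1
  2+1+1 = 4
  3+2 = 5
  1+3 = 4

0o45414416716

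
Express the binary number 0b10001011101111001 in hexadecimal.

0x11779

Group the bits into nibbles: 0001 0001 0111 0111 1001 → 11779.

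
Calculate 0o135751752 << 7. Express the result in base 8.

0o27372372400

7 bits is not a whole number of base-8 digits; in binary: 1011101111101001111101010 << 7 = 10111011111010011111010100000000.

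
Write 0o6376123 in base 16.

Each octal digit is 3 bits: 6=110 3=011 7=111 6=110 1=001 2=010 3=011.
Group the bits into nibbles: 0001 1001 1111 1100 0101 0011 → 19FC53.

0x19FC53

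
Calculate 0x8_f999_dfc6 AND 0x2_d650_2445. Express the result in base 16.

0x0d0100444

AND each hex digit independently (no carries):
  8&2=0, f&d=d, 9&6=0, 9&5=1, 9&0=0, d&2=0, f&4=4, c&4=4, 6&5=4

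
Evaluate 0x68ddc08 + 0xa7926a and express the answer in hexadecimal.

0x7356e72

Add column by column in base 16, right to left:
  8+a = 2 carry 1
  0+6+1 = 7
  c+2 = e
  d+9 = 6 carry 1
  d+7+1 = 5 carry 1
  8+a+1 = 3 carry 1
  6+0+1 = 7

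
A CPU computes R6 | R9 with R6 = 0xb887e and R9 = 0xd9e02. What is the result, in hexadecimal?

OR each hex digit independently (no carries):
  b|d=f, 8|9=9, 8|e=e, 7|0=7, e|2=e

0xf9e7e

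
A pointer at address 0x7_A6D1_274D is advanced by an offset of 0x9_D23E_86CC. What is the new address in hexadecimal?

Add column by column in base 16, right to left:
  D+C = 9 carry 1
  4+C+1 = 1 carry 1
  7+6+1 = E
  2+8 = A
  1+E = F
  D+3 = 0 carry 1
  6+2+1 = 9
  A+D = 7 carry 1
  7+9+1 = 1 carry 1
  final carry 1

0x11790FAE19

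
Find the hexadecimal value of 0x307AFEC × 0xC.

0x245C3F10

Multiply each base-16 digit by 12, carrying:
  C×12 = 144 → write 0 carry 9
  E×12+9 = 177 → write 1 carry 11
  F×12+11 = 191 → write F carry 11
  A×12+11 = 131 → write 3 carry 8
  7×12+8 = 92 → write C carry 5
  0×12+5 = 5 → write 5
  3×12 = 36 → write 4 carry 2
  remaining carry: 2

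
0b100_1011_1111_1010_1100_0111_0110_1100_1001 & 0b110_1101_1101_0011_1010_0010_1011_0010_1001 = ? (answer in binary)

0b10010011101001010000010001000001001

AND bit by bit (1 only where both bits are 1):
  10010111111101011000111011011001001
& 11011011101001110100010101100101001
= 10010011101001010000010001000001001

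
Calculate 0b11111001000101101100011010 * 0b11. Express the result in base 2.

Multiply each base-2 digit by 3, carrying:
  0×3 = 0 → write 0
  1×3 = 3 → write 1 carry 1
  0×3+1 = 1 → write 1
  1×3 = 3 → write 1 carry 1
  1×3+1 = 4 → write 0 carry 2
  0×3+2 = 2 → write 0 carry 1
  0×3+1 = 1 → write 1
  0×3 = 0 → write 0
  1×3 = 3 → write 1 carry 1
  1×3+1 = 4 → write 0 carry 2
  0×3+2 = 2 → write 0 carry 1
  1×3+1 = 4 → write 0 carry 2
  1×3+2 = 5 → write 1 carry 2
  0×3+2 = 2 → write 0 carry 1
  1×3+1 = 4 → write 0 carry 2
  0×3+2 = 2 → write 0 carry 1
  0×3+1 = 1 → write 1
  0×3 = 0 → write 0
  1×3 = 3 → write 1 carry 1
  0×3+1 = 1 → write 1
  0×3 = 0 → write 0
  1×3 = 3 → write 1 carry 1
  1×3+1 = 4 → write 0 carry 2
  1×3+2 = 5 → write 1 carry 2
  1×3+2 = 5 → write 1 carry 2
  1×3+2 = 5 → write 1 carry 2
  remaining carry: 10

0b1011101011010001000101001110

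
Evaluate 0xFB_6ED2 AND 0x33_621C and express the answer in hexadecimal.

AND each hex digit independently (no carries):
  F&3=3, B&3=3, 6&6=6, E&2=2, D&1=1, 2&C=0

0x336210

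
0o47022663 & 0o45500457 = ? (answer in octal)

0o45000443

AND each oct digit independently (no carries):
  4&4=4, 7&5=5, 0&5=0, 2&0=0, 2&0=0, 6&4=4, 6&5=4, 3&7=3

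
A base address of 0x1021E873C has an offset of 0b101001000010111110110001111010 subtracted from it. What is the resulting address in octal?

0x1021E873C = 0o40207503474 in octal.
0b101001000010111110110001111010 = 0o5102766172 in octal.
Subtract column by column in base 8:
  4-2 → 2
  7-7 → 0
  4-1 → 3
  3-6 → 5 (borrow)
  0-6-1 → 1 (borrow)
  5-7-1 → 5 (borrow)
  7-2-1 → 4
  0-0 → 0
  2-1 → 1
  0-5 → 3 (borrow)
  4-0-1 → 3

0o33104515302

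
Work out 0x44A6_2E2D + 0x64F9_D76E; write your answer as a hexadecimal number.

0xA9A0059B

Add column by column in base 16, right to left:
  D+E = B carry 1
  2+6+1 = 9
  E+7 = 5 carry 1
  2+D+1 = 0 carry 1
  6+9+1 = 0 carry 1
  A+F+1 = A carry 1
  4+4+1 = 9
  4+6 = A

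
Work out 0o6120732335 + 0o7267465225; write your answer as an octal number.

Add column by column in base 8, right to left:
  5+5 = 2 carry 1
  3+2+1 = 6
  3+2 = 5
  2+5 = 7
  3+6 = 1 carry 1
  7+4+1 = 4 carry 1
  0+7+1 = 0 carry 1
  2+6+1 = 1 carry 1
  1+2+1 = 4
  6+7 = 5 carry 1
  final carry 1

0o15410417562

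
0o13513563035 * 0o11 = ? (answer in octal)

0o150651413405

Multiply each base-8 digit by 9, carrying:
  5×9 = 45 → write 5 carry 5
  3×9+5 = 32 → write 0 carry 4
  0×9+4 = 4 → write 4
  3×9 = 27 → write 3 carry 3
  6×9+3 = 57 → write 1 carry 7
  5×9+7 = 52 → write 4 carry 6
  3×9+6 = 33 → write 1 carry 4
  1×9+4 = 13 → write 5 carry 1
  5×9+1 = 46 → write 6 carry 5
  3×9+5 = 32 → write 0 carry 4
  1×9+4 = 13 → write 5 carry 1
  remaining carry: 1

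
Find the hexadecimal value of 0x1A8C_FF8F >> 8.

Shifting right by 8 bits = 2 hex digits: drop the last 2.

0x1A8CFF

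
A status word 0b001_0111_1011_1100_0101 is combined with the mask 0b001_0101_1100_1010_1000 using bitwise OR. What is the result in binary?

0b0010111111111101101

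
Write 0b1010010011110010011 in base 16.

Group the bits into nibbles: 0101 0010 0111 1001 0011 → 52793.

0x52793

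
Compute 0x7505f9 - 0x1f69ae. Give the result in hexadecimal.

0x559c4b

Subtract column by column in base 16:
  9-e → b (borrow)
  f-a-1 → 4
  5-9 → c (borrow)
  0-6-1 → 9 (borrow)
  5-f-1 → 5 (borrow)
  7-1-1 → 5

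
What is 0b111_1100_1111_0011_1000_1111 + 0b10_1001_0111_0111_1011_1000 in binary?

0b101001100110101101000111

Add column by column in base 2, right to left:
  1+0 = 1
  1+0 = 1
  1+0 = 1
  1+1 = 0 carry 1
  0+1+1 = 0 carry 1
  0+1+1 = 0 carry 1
  0+0+1 = 1
  1+1 = 0 carry 1
  1+1+1 = 1 carry 1
  1+1+1 = 1 carry 1
  0+1+1 = 0 carry 1
  0+0+1 = 1
  1+1 = 0 carry 1
  1+1+1 = 1 carry 1
  1+1+1 = 1 carry 1
  1+0+1 = 0 carry 1
  0+1+1 = 0 carry 1
  0+0+1 = 1
  1+0 = 1
  1+1 = 0 carry 1
  1+0+1 = 0 carry 1
  1+1+1 = 1 carry 1
  1+0+1 = 0 carry 1
  final carry 1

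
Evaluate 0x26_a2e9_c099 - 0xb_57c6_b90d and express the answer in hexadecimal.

0x1b4b23078c

Subtract column by column in base 16:
  9-d → c (borrow)
  9-0-1 → 8
  0-9 → 7 (borrow)
  c-b-1 → 0
  9-6 → 3
  e-c → 2
  2-7 → b (borrow)
  a-5-1 → 4
  6-b → b (borrow)
  2-0-1 → 1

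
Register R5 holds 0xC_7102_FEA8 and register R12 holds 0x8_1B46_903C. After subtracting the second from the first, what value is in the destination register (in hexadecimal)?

Subtract column by column in base 16:
  8-C → C (borrow)
  A-3-1 → 6
  E-0 → E
  F-9 → 6
  2-6 → C (borrow)
  0-4-1 → B (borrow)
  1-B-1 → 5 (borrow)
  7-1-1 → 5
  C-8 → 4

0x455BC6E6C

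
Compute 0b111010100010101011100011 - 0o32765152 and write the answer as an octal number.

0b111010100010101011100011 = 0o72425343 in octal.
Subtract column by column in base 8:
  3-2 → 1
  4-5 → 7 (borrow)
  3-1-1 → 1
  5-5 → 0
  2-6 → 4 (borrow)
  4-7-1 → 4 (borrow)
  2-2-1 → 7 (borrow)
  7-3-1 → 3

0o37440171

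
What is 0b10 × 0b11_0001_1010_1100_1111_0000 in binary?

0b11000110101100111100000

Multiply each base-2 digit by 2, carrying:
  0×2 = 0 → write 0
  0×2 = 0 → write 0
  0×2 = 0 → write 0
  0×2 = 0 → write 0
  1×2 = 2 → write 0 carry 1
  1×2+1 = 3 → write 1 carry 1
  1×2+1 = 3 → write 1 carry 1
  1×2+1 = 3 → write 1 carry 1
  0×2+1 = 1 → write 1
  0×2 = 0 → write 0
  1×2 = 2 → write 0 carry 1
  1×2+1 = 3 → write 1 carry 1
  0×2+1 = 1 → write 1
  1×2 = 2 → write 0 carry 1
  0×2+1 = 1 → write 1
  1×2 = 2 → write 0 carry 1
  1×2+1 = 3 → write 1 carry 1
  0×2+1 = 1 → write 1
  0×2 = 0 → write 0
  0×2 = 0 → write 0
  1×2 = 2 → write 0 carry 1
  1×2+1 = 3 → write 1 carry 1
  remaining carry: 1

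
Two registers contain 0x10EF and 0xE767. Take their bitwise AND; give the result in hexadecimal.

0x0067

AND each hex digit independently (no carries):
  1&E=0, 0&7=0, E&6=6, F&7=7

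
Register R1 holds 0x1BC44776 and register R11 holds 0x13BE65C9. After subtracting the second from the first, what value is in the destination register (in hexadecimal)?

Subtract column by column in base 16:
  6-9 → D (borrow)
  7-C-1 → A (borrow)
  7-5-1 → 1
  4-6 → E (borrow)
  4-E-1 → 5 (borrow)
  C-B-1 → 0
  B-3 → 8
  1-1 → 0

0x805E1AD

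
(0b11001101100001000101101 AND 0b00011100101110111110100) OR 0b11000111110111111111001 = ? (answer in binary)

0b11001111110111111111101

0b11001101100001000101101 AND 0b00011100101110111110100 = 0b00001100100000000100100.
Then OR with 0b11000111110111111111001.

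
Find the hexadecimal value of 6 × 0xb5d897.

0x443138a

Multiply each base-16 digit by 6, carrying:
  7×6 = 42 → write a carry 2
  9×6+2 = 56 → write 8 carry 3
  8×6+3 = 51 → write 3 carry 3
  d×6+3 = 81 → write 1 carry 5
  5×6+5 = 35 → write 3 carry 2
  b×6+2 = 68 → write 4 carry 4
  remaining carry: 4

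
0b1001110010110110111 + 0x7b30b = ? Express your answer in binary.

0b11001001100011000010

0x7b30b = 0b1111011001100001011 in binary.
Add column by column in base 2, right to left:
  1+1 = 0 carry 1
  1+1+1 = 1 carry 1
  1+0+1 = 0 carry 1
  0+1+1 = 0 carry 1
  1+0+1 = 0 carry 1
  1+0+1 = 0 carry 1
  0+0+1 = 1
  1+0 = 1
  1+1 = 0 carry 1
  0+1+1 = 0 carry 1
  1+0+1 = 0 carry 1
  0+0+1 = 1
  0+1 = 1
  1+1 = 0 carry 1
  1+0+1 = 0 carry 1
  1+1+1 = 1 carry 1
  0+1+1 = 0 carry 1
  0+1+1 = 0 carry 1
  1+1+1 = 1 carry 1
  final carry 1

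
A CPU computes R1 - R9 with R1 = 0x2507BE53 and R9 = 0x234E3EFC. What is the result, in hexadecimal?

0x1B97F57

Subtract column by column in base 16:
  3-C → 7 (borrow)
  5-F-1 → 5 (borrow)
  E-E-1 → F (borrow)
  B-3-1 → 7
  7-E → 9 (borrow)
  0-4-1 → B (borrow)
  5-3-1 → 1
  2-2 → 0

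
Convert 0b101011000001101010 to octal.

0o530152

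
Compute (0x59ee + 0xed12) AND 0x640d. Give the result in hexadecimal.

0x4400

Add column by column in base 16, right to left:
  e+2 = 0 carry 1
  e+1+1 = 0 carry 1
  9+d+1 = 7 carry 1
  5+e+1 = 4 carry 1
  final carry 1
Sum = 0x14700; now AND with 0x640d:
  1&0=0, 4&6=4, 7&4=4, 0&0=0, 0&d=0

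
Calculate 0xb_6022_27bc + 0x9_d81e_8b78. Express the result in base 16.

Add column by column in base 16, right to left:
  c+8 = 4 carry 1
  b+7+1 = 3 carry 1
  7+b+1 = 3 carry 1
  2+8+1 = b
  2+e = 0 carry 1
  2+1+1 = 4
  0+8 = 8
  6+d = 3 carry 1
  b+9+1 = 5 carry 1
  final carry 1

0x153840b334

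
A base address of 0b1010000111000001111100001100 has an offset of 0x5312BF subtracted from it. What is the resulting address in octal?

0o1162206115

0b1010000111000001111100001100 = 0o1207017414 in octal.
0x5312BF = 0o24611277 in octal.
Subtract column by column in base 8:
  4-7 → 5 (borrow)
  1-7-1 → 1 (borrow)
  4-2-1 → 1
  7-1 → 6
  1-1 → 0
  0-6 → 2 (borrow)
  7-4-1 → 2
  0-2 → 6 (borrow)
  2-0-1 → 1
  1-0 → 1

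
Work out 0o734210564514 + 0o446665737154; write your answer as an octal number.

0o1403076523670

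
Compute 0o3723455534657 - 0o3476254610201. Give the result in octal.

Subtract column by column in base 8:
  7-1 → 6
  5-0 → 5
  6-2 → 4
  4-0 → 4
  3-1 → 2
  5-6 → 7 (borrow)
  5-4-1 → 0
  5-5 → 0
  4-2 → 2
  3-6 → 5 (borrow)
  2-7-1 → 2 (borrow)
  7-4-1 → 2
  3-3 → 0

0o225200724456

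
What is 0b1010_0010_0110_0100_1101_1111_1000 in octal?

0o1211446770

Group the bits in threes: 001 010 001 001 100 100 110 111 111 000 → 1211446770.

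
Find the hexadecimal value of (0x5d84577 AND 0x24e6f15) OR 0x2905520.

0x2d85535

0x5d84577 AND 0x24e6f15 = 0x0484515.
Then OR with 0x2905520.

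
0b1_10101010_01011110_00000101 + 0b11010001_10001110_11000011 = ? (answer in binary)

Add column by column in base 2, right to left:
  1+1 = 0 carry 1
  0+1+1 = 0 carry 1
  1+0+1 = 0 carry 1
  0+0+1 = 1
  0+0 = 0
  0+0 = 0
  0+1 = 1
  0+1 = 1
  0+0 = 0
  1+1 = 0 carry 1
  1+1+1 = 1 carry 1
  1+1+1 = 1 carry 1
  1+0+1 = 0 carry 1
  0+0+1 = 1
  1+0 = 1
  0+1 = 1
  0+1 = 1
  1+0 = 1
  0+0 = 0
  1+0 = 1
  0+1 = 1
  1+0 = 1
  0+1 = 1
  1+1 = 0 carry 1
  1+0+1 = 0 carry 1
  final carry 1

0b10011110111110110011001000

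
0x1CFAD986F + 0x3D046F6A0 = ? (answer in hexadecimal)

Add column by column in base 16, right to left:
  F+0 = F
  6+A = 0 carry 1
  8+6+1 = F
  9+F = 8 carry 1
  D+6+1 = 4 carry 1
  A+4+1 = F
  F+0 = F
  C+D = 9 carry 1
  1+3+1 = 5

0x59FF48F0F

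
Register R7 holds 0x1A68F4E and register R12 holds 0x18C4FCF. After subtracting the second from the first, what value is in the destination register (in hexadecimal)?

0x1A3F7F

Subtract column by column in base 16:
  E-F → F (borrow)
  4-C-1 → 7 (borrow)
  F-F-1 → F (borrow)
  8-4-1 → 3
  6-C → A (borrow)
  A-8-1 → 1
  1-1 → 0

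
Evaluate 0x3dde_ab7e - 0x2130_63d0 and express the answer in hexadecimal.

0x1cae47ae

Subtract column by column in base 16:
  e-0 → e
  7-d → a (borrow)
  b-3-1 → 7
  a-6 → 4
  e-0 → e
  d-3 → a
  d-1 → c
  3-2 → 1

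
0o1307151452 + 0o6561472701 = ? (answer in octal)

Add column by column in base 8, right to left:
  2+1 = 3
  5+0 = 5
  4+7 = 3 carry 1
  1+2+1 = 4
  5+7 = 4 carry 1
  1+4+1 = 6
  7+1 = 0 carry 1
  0+6+1 = 7
  3+5 = 0 carry 1
  1+6+1 = 0 carry 1
  final carry 1

0o10070644353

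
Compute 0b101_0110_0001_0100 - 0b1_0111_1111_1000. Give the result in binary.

0b11111000011100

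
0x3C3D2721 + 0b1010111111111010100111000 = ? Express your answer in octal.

0x3C3D2721 = 0o7417223441 in octal.
0b1010111111111010100111000 = 0o127772470 in octal.
Add column by column in base 8, right to left:
  1+0 = 1
  4+7 = 3 carry 1
  4+4+1 = 1 carry 1
  3+2+1 = 6
  2+7 = 1 carry 1
  2+7+1 = 2 carry 1
  7+7+1 = 7 carry 1
  1+2+1 = 4
  4+1 = 5
  7+0 = 7

0o7547216131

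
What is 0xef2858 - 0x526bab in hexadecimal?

0x9cbcad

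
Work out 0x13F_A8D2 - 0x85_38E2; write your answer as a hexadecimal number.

0xBA6FF0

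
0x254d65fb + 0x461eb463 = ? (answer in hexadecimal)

0x6b6c1a5e

Add column by column in base 16, right to left:
  b+3 = e
  f+6 = 5 carry 1
  5+4+1 = a
  6+b = 1 carry 1
  d+e+1 = c carry 1
  4+1+1 = 6
  5+6 = b
  2+4 = 6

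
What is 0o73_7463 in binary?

0b111011111100110011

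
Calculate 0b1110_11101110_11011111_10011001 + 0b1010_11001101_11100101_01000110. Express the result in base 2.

Add column by column in base 2, right to left:
  1+0 = 1
  0+1 = 1
  0+1 = 1
  1+0 = 1
  1+0 = 1
  0+0 = 0
  0+1 = 1
  1+0 = 1
  1+1 = 0 carry 1
  1+0+1 = 0 carry 1
  1+1+1 = 1 carry 1
  1+0+1 = 0 carry 1
  1+0+1 = 0 carry 1
  0+1+1 = 0 carry 1
  1+1+1 = 1 carry 1
  1+1+1 = 1 carry 1
  0+1+1 = 0 carry 1
  1+0+1 = 0 carry 1
  1+1+1 = 1 carry 1
  1+1+1 = 1 carry 1
  0+0+1 = 1
  1+0 = 1
  1+1 = 0 carry 1
  1+1+1 = 1 carry 1
  0+0+1 = 1
  1+1 = 0 carry 1
  1+0+1 = 0 carry 1
  1+1+1 = 1 carry 1
  final carry 1

0b11001101111001100010011011111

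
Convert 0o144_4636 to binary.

0b1100100100110011110

Each octal digit is 3 bits: 1=001 4=100 4=100 4=100 6=110 3=011 6=110.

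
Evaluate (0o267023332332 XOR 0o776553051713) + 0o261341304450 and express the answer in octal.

0o773131670071

First 0o267023332332 XOR 0o776553051713 = 0o511570363421.
Add column by column in base 8, right to left:
  1+0 = 1
  2+5 = 7
  4+4 = 0 carry 1
  3+4+1 = 0 carry 1
  6+0+1 = 7
  3+3 = 6
  0+1 = 1
  7+4 = 3 carry 1
  5+3+1 = 1 carry 1
  1+1+1 = 3
  1+6 = 7
  5+2 = 7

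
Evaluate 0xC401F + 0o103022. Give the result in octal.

0o3143061

0xC401F = 0o3040037 in octal.
Add column by column in base 8, right to left:
  7+2 = 1 carry 1
  3+2+1 = 6
  0+0 = 0
  0+3 = 3
  4+0 = 4
  0+1 = 1
  3+0 = 3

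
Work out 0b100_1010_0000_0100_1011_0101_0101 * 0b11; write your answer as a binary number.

Multiply each base-2 digit by 3, carrying:
  1×3 = 3 → write 1 carry 1
  0×3+1 = 1 → write 1
  1×3 = 3 → write 1 carry 1
  0×3+1 = 1 → write 1
  1×3 = 3 → write 1 carry 1
  0×3+1 = 1 → write 1
  1×3 = 3 → write 1 carry 1
  0×3+1 = 1 → write 1
  1×3 = 3 → write 1 carry 1
  1×3+1 = 4 → write 0 carry 2
  0×3+2 = 2 → write 0 carry 1
  1×3+1 = 4 → write 0 carry 2
  0×3+2 = 2 → write 0 carry 1
  0×3+1 = 1 → write 1
  1×3 = 3 → write 1 carry 1
  0×3+1 = 1 → write 1
  0×3 = 0 → write 0
  0×3 = 0 → write 0
  0×3 = 0 → write 0
  0×3 = 0 → write 0
  0×3 = 0 → write 0
  1×3 = 3 → write 1 carry 1
  0×3+1 = 1 → write 1
  1×3 = 3 → write 1 carry 1
  0×3+1 = 1 → write 1
  0×3 = 0 → write 0
  1×3 = 3 → write 1 carry 1
  remaining carry: 1

0b1101111000001110000111111111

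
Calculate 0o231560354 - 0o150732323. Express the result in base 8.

Subtract column by column in base 8:
  4-3 → 1
  5-2 → 3
  3-3 → 0
  0-2 → 6 (borrow)
  6-3-1 → 2
  5-7 → 6 (borrow)
  1-0-1 → 0
  3-5 → 6 (borrow)
  2-1-1 → 0

0o60626031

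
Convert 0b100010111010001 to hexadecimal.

Group the bits into nibbles: 0100 0101 1101 0001 → 45D1.

0x45D1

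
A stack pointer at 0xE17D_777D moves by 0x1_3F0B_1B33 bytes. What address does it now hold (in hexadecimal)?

0x2208892B0

Add column by column in base 16, right to left:
  D+3 = 0 carry 1
  7+3+1 = B
  7+B = 2 carry 1
  7+1+1 = 9
  D+B = 8 carry 1
  7+0+1 = 8
  1+F = 0 carry 1
  E+3+1 = 2 carry 1
  0+1+1 = 2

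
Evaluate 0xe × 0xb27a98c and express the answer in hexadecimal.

Multiply each base-16 digit by 14, carrying:
  c×14 = 168 → write 8 carry 10
  8×14+10 = 122 → write a carry 7
  9×14+7 = 133 → write 5 carry 8
  a×14+8 = 148 → write 4 carry 9
  7×14+9 = 107 → write b carry 6
  2×14+6 = 34 → write 2 carry 2
  b×14+2 = 156 → write c carry 9
  remaining carry: 9

0x9c2b45a8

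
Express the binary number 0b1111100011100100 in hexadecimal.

Group the bits into nibbles: 1111 1000 1110 0100 → F8E4.

0xF8E4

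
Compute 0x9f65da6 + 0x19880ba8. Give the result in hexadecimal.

0x237e694e

Add column by column in base 16, right to left:
  6+8 = e
  a+a = 4 carry 1
  d+b+1 = 9 carry 1
  5+0+1 = 6
  6+8 = e
  f+8 = 7 carry 1
  9+9+1 = 3 carry 1
  0+1+1 = 2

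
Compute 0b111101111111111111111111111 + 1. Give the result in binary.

0b111110000000000000000000000

The trailing 22 digits are 1 (max in base 2), so adding 1 cascades: they roll to 0 and the next digit up increments.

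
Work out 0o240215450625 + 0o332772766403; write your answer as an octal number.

Add column by column in base 8, right to left:
  5+3 = 0 carry 1
  2+0+1 = 3
  6+4 = 2 carry 1
  0+6+1 = 7
  5+6 = 3 carry 1
  4+7+1 = 4 carry 1
  5+2+1 = 0 carry 1
  1+7+1 = 1 carry 1
  2+7+1 = 2 carry 1
  0+2+1 = 3
  4+3 = 7
  2+3 = 5

0o573210437230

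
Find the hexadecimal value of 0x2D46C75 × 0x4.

0xB51B1D4

Multiply each base-16 digit by 4, carrying:
  5×4 = 20 → write 4 carry 1
  7×4+1 = 29 → write D carry 1
  C×4+1 = 49 → write 1 carry 3
  6×4+3 = 27 → write B carry 1
  4×4+1 = 17 → write 1 carry 1
  D×4+1 = 53 → write 5 carry 3
  2×4+3 = 11 → write B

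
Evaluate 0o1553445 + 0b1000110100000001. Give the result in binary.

0b1110110010000100110

0o1553445 = 0b1101101011100100101 in binary.
Add column by column in base 2, right to left:
  1+1 = 0 carry 1
  0+0+1 = 1
  1+0 = 1
  0+0 = 0
  0+0 = 0
  1+0 = 1
  0+0 = 0
  0+0 = 0
  1+1 = 0 carry 1
  1+0+1 = 0 carry 1
  1+1+1 = 1 carry 1
  0+1+1 = 0 carry 1
  1+0+1 = 0 carry 1
  0+0+1 = 1
  1+0 = 1
  1+1 = 0 carry 1
  0+0+1 = 1
  1+0 = 1
  1+0 = 1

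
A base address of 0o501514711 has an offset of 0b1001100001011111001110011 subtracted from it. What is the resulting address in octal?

0b1001100001011111001110011 = 0o114137163 in octal.
Subtract column by column in base 8:
  1-3 → 6 (borrow)
  1-6-1 → 2 (borrow)
  7-1-1 → 5
  4-7 → 5 (borrow)
  1-3-1 → 5 (borrow)
  5-1-1 → 3
  1-4 → 5 (borrow)
  0-1-1 → 6 (borrow)
  5-1-1 → 3

0o365355526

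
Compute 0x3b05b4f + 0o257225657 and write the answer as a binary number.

0b110011011011000011011111110

0x3b05b4f = 0b11101100000101101101001111 in binary.
0o257225657 = 0b10101111010010101110101111 in binary.
Add column by column in base 2, right to left:
  1+1 = 0 carry 1
  1+1+1 = 1 carry 1
  1+1+1 = 1 carry 1
  1+1+1 = 1 carry 1
  0+0+1 = 1
  0+1 = 1
  1+0 = 1
  0+1 = 1
  1+1 = 0 carry 1
  1+1+1 = 1 carry 1
  0+0+1 = 1
  1+1 = 0 carry 1
  1+0+1 = 0 carry 1
  0+1+1 = 0 carry 1
  1+0+1 = 0 carry 1
  0+0+1 = 1
  0+1 = 1
  0+0 = 0
  0+1 = 1
  0+1 = 1
  1+1 = 0 carry 1
  1+1+1 = 1 carry 1
  0+0+1 = 1
  1+1 = 0 carry 1
  1+0+1 = 0 carry 1
  1+1+1 = 1 carry 1
  final carry 1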